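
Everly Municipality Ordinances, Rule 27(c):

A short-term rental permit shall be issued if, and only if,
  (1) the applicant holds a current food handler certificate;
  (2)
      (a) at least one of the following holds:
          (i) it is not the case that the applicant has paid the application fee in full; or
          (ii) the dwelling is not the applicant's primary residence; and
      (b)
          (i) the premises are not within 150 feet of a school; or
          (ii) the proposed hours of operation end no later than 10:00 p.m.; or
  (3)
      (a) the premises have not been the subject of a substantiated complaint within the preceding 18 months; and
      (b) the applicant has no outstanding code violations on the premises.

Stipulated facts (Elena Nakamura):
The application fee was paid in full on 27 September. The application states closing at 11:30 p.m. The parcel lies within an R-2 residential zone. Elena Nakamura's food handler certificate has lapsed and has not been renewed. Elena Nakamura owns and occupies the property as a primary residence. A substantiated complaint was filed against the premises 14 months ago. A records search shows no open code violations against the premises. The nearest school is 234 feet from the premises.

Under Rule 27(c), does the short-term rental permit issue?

No — denied.

(1) food handler cert. — not satisfied.
(i) not (fee paid) — not satisfied.
(ii) not (primary residence) — not satisfied.
(a): F OR F → false.
(i) ≥150 ft from school — holds.
(ii) closes by 10 p.m. — not satisfied.
(b) = T OR F = true.
(2) = F AND T = false.
(a) no complaint in 18 mo. — fails.
(b) no code violations — met.
(3) = F AND T = false.
So Overall is not satisfied (F OR F OR F).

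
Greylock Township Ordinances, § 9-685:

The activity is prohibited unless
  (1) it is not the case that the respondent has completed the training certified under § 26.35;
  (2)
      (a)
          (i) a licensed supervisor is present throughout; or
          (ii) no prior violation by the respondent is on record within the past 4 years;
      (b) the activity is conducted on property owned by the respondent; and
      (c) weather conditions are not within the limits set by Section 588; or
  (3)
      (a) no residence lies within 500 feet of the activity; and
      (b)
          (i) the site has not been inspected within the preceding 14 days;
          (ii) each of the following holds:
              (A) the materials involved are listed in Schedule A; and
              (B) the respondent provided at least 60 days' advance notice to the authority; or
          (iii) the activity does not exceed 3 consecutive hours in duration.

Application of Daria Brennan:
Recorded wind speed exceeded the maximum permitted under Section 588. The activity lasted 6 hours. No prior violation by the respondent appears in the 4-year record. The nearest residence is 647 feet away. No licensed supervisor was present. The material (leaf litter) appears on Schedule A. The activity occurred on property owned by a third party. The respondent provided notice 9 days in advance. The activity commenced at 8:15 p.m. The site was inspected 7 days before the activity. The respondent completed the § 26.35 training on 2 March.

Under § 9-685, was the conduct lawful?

No — unlawful.

(1) not (training certified) — fails.
(i) supervisor present — not met.
(ii) no prior violation — holds.
(a): F OR T → true.
(b) own property — not met.
(c) not (weather ok) — met.
(2) = T AND F AND T = false.
(a) no residence in 500 ft — met.
(i) not (site inspected) — not met.
(A) Schedule A material — satisfied.
(B) ≥60 days' notice — fails.
(ii) = T AND F = false.
(iii) ≤ 3 hrs duration — fails.
So (b) is not satisfied (F OR F OR F).
(3): T AND F → false.
Overall = F OR F OR F = false.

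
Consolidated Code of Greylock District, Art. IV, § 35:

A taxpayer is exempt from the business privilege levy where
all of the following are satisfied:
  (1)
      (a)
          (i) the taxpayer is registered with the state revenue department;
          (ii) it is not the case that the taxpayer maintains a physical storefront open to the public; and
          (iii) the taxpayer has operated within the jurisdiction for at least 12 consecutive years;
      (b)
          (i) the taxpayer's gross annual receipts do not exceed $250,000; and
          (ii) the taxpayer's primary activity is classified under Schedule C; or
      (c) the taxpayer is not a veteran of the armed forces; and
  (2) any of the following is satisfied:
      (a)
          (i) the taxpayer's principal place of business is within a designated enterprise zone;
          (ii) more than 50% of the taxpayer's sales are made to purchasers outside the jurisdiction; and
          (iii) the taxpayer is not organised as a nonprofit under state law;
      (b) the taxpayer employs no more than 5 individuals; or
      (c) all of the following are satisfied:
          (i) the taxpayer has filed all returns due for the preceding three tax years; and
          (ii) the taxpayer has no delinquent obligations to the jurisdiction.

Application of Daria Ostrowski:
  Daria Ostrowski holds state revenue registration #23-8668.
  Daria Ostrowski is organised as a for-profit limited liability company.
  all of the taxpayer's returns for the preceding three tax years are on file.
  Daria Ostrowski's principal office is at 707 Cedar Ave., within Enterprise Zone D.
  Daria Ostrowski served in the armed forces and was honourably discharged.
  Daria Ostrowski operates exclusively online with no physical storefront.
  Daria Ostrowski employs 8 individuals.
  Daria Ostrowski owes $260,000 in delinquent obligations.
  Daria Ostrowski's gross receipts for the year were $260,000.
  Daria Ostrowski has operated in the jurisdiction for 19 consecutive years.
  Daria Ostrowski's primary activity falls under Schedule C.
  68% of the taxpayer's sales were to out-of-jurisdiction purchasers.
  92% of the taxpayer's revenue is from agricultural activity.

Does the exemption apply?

Yes — exempt.

(i) state-registered — met.
(ii) not (has storefront) — met.
(iii) ≥ 12 yrs in jurisdiction — met.
So (a) is satisfied (T AND T AND T).
(i) receipts ≤ $250,000 — not satisfied.
(ii) Schedule C activity — met.
So (b) is not satisfied (F AND T).
(c) not (veteran) — not met.
(1): T OR F OR F → true.
(i) in enterprise zone — holds.
(ii) >50% out-of-jur. sales — satisfied.
(iii) not (nonprofit) — satisfied.
(a): T AND T AND T → true.
(b) ≤ 5 employees — not met.
(i) returns current — holds.
(ii) no delinquency — not satisfied.
(c) = T AND F = false.
(2) = T OR F OR F = true.
So Overall is satisfied (T AND T).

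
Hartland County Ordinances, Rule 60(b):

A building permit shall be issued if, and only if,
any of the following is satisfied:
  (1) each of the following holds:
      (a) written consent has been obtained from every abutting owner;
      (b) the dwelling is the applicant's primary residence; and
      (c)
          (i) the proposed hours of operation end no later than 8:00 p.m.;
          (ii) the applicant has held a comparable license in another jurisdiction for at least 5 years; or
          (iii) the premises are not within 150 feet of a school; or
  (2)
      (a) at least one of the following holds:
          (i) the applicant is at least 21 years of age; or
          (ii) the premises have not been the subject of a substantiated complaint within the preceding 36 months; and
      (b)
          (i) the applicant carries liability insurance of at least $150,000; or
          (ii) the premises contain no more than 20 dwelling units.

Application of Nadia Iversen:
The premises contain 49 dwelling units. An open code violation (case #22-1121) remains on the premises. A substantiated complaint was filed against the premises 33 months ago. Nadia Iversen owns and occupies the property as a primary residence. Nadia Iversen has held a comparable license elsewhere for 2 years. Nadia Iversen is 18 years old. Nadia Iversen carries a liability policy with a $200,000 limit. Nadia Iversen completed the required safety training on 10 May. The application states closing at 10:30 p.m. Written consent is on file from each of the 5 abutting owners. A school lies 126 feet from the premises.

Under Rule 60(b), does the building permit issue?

No — denied.

(a) all abutters consent — holds.
(b) primary residence — holds.
(i) closes by 8 p.m. — fails.
(ii) prior license ≥ 5 yr — not satisfied.
(iii) ≥150 ft from school — not met.
(c) = F OR F OR F = false.
(1): T AND T AND F → false.
(i) age ≥ 21 — not met.
(ii) no complaint in 36 mo. — not met.
So (a) is not satisfied (F OR F).
(i) insurance ≥ $150,000 — holds.
(ii) ≤ 20 units — not met.
So (b) is satisfied (T OR F).
(2) = F AND T = false.
Overall = F OR F = false.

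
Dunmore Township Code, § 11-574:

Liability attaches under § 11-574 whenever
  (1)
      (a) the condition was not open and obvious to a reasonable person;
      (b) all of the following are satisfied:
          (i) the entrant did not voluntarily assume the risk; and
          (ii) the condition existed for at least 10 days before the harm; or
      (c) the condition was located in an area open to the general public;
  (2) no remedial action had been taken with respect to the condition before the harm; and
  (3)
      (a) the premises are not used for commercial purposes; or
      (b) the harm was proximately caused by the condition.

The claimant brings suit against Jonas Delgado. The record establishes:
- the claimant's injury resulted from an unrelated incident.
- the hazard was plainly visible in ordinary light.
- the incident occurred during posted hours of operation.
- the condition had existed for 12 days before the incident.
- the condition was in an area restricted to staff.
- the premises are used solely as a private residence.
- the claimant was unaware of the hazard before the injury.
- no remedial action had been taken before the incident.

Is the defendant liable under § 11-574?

Yes — liable.

(a) not open/obvious — fails.
(i) no assumed risk — satisfied.
(ii) condition ≥10 days old — holds.
(b): T AND T → true.
(c) public area — fails.
(1) = F OR T OR F = true.
(2) no remedial action — met.
(a) not (commercial use) — satisfied.
(b) proximate cause — not met.
(3) = T OR F = true.
Overall: T AND T AND T → true.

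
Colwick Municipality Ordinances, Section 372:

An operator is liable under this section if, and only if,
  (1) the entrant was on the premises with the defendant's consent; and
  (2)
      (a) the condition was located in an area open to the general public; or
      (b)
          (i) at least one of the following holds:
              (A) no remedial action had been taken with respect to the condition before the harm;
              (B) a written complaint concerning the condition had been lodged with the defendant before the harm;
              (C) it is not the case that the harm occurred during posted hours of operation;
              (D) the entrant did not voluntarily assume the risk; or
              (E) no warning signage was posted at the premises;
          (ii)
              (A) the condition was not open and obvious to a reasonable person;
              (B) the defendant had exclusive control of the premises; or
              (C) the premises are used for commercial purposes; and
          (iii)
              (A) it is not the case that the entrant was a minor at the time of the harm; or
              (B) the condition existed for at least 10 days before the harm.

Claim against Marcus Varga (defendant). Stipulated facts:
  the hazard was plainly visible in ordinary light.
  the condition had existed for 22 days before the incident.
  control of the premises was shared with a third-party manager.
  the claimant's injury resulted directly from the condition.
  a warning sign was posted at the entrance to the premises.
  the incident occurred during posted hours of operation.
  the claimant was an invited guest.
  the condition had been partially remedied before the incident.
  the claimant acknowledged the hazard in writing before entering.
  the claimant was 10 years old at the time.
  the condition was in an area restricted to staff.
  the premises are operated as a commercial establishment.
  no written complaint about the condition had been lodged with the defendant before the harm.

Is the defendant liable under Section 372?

(1) consent to enter — holds.
(a) public area — fails.
(A) no remedial action — fails.
(B) complaint lodged — not satisfied.
(C) not (during posted hours) — not met.
(D) no assumed risk — not met.
(E) no signage posted — fails.
So (i) is not satisfied (F OR F OR F OR F OR F).
(A) not open/obvious — not satisfied.
(B) exclusive control — not met.
(C) commercial use — satisfied.
So (ii) is satisfied (F OR F OR T).
(A) not (entrant a minor) — fails.
(B) condition ≥10 days old — met.
So (iii) is satisfied (F OR T).
(b) = F AND T AND T = false.
(2) = F OR F = false.
So Overall is not satisfied (T AND F).

No — not liable.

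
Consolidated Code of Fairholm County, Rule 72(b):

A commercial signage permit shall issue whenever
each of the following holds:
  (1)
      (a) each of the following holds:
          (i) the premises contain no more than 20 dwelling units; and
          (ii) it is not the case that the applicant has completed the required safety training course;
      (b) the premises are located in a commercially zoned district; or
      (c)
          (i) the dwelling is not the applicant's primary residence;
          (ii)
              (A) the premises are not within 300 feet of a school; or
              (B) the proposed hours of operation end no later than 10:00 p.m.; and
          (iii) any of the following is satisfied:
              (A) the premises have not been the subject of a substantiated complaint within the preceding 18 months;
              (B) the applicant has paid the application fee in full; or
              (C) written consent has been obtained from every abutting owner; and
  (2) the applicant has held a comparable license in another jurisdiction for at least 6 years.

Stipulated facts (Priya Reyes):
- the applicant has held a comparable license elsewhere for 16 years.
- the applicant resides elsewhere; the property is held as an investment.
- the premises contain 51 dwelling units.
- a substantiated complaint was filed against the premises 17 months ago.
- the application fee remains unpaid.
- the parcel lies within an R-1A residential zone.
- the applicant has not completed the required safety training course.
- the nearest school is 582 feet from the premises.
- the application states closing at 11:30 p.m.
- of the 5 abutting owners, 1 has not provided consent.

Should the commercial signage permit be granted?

(i) ≤ 20 units — fails.
(ii) not (safety training) — satisfied.
So (a) is not satisfied (F AND T).
(b) commercially zoned — not satisfied.
(i) not (primary residence) — holds.
(A) ≥300 ft from school — holds.
(B) closes by 10 p.m. — not met.
So (ii) is satisfied (T OR F).
(A) no complaint in 18 mo. — fails.
(B) fee paid — not met.
(C) all abutters consent — not satisfied.
So (iii) is not satisfied (F OR F OR F).
So (c) is not satisfied (T AND T AND F).
(1) = F OR F OR F = false.
(2) prior license ≥ 6 yr — holds.
So Overall is not satisfied (F AND T).

No — denied.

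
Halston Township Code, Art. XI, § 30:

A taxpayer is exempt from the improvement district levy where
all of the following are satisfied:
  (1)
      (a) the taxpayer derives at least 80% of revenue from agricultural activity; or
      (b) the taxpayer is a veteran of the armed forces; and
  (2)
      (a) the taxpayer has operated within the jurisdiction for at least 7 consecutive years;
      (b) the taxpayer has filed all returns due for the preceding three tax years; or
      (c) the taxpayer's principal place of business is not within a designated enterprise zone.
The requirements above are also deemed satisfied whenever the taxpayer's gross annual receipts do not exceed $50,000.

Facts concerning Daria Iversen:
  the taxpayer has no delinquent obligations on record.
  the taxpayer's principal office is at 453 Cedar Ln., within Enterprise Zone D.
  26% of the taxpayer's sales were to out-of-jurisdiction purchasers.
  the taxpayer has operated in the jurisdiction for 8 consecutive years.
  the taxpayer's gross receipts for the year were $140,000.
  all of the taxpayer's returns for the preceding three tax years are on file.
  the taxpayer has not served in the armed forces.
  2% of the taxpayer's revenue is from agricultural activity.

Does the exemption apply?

(a) ≥80% agricultural — not met.
(b) veteran — not satisfied.
So (1) is not satisfied (F OR F).
(a) ≥ 7 yrs in jurisdiction — met.
(b) returns current — holds.
(c) not (in enterprise zone) — not met.
So (2) is satisfied (T OR T OR F).
Overall = F AND T = false.
Exception (receipts ≤ $50,000) — not satisfied.
Result: main false OR exception false → false.

No — not exempt.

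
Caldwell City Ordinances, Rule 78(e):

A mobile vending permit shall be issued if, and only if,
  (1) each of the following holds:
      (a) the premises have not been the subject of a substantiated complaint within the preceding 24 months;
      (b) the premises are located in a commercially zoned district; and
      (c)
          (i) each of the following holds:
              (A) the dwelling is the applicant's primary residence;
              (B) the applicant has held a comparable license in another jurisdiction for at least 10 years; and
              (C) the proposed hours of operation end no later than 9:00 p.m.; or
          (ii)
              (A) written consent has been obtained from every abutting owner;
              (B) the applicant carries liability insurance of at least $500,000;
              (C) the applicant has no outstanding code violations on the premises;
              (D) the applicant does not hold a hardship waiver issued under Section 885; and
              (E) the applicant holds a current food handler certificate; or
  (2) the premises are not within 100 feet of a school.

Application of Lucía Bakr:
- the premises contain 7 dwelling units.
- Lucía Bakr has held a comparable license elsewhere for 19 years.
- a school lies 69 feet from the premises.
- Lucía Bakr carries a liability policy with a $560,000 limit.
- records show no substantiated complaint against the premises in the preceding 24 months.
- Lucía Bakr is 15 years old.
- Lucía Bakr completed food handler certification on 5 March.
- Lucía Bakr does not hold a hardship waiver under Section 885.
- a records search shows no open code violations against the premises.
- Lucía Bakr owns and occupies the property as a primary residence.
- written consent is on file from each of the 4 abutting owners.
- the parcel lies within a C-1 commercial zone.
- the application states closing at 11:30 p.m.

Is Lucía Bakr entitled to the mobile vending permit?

(a) no complaint in 24 mo. — met.
(b) commercially zoned — holds.
(A) primary residence — met.
(B) prior license ≥ 10 yr — met.
(C) closes by 9 p.m. — not met.
(i): T AND T AND F → false.
(A) all abutters consent — holds.
(B) insurance ≥ $500,000 — met.
(C) no code violations — met.
(D) not (hardship waiver) — satisfied.
(E) food handler cert. — holds.
So (ii) is satisfied (T AND T AND T AND T AND T).
(c) = F OR T = true.
(1): T AND T AND T → true.
(2) ≥100 ft from school — fails.
Overall: T OR F → true.

Yes — granted.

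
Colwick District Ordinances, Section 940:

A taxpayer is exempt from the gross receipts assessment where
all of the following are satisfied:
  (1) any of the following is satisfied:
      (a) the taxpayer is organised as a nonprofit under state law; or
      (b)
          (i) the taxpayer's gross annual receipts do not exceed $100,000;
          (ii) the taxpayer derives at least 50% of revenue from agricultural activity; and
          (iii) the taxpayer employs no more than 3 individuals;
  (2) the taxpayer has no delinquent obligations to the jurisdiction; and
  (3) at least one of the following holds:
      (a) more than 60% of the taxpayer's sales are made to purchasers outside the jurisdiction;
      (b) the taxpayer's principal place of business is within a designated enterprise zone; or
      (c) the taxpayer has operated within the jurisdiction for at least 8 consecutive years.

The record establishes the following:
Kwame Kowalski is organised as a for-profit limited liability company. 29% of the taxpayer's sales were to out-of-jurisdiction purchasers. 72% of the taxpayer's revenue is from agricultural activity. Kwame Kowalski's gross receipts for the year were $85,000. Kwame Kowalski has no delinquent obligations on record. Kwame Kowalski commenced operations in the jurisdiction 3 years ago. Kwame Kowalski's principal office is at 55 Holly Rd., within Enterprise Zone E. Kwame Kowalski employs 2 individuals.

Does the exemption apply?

(a) nonprofit — not satisfied.
(i) receipts ≤ $100,000 — holds.
(ii) ≥50% agricultural — holds.
(iii) ≤ 3 employees — satisfied.
So (b) is satisfied (T AND T AND T).
(1) = F OR T = true.
(2) no delinquency — met.
(a) >60% out-of-jur. sales — not met.
(b) in enterprise zone — met.
(c) ≥ 8 yrs in jurisdiction — fails.
(3) = F OR T OR F = true.
Overall = T AND T AND T = true.

Yes — exempt.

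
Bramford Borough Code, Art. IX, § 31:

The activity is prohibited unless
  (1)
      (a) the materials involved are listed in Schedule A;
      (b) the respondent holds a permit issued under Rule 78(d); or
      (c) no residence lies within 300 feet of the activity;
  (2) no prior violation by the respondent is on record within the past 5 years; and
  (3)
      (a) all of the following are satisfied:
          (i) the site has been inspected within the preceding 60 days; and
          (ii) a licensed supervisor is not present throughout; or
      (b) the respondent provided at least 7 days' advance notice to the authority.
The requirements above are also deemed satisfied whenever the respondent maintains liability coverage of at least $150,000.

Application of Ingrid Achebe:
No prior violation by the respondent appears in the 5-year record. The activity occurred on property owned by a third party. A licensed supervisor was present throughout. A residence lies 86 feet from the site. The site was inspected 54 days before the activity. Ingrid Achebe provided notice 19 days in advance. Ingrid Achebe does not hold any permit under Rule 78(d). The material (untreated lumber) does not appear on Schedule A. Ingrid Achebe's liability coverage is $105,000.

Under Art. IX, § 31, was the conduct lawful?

(a) Schedule A material — not satisfied.
(b) holds permit — fails.
(c) no residence in 300 ft — not met.
(1): F OR F OR F → false.
(2) no prior violation — met.
(i) site inspected — holds.
(ii) not (supervisor present) — fails.
(a): T AND F → false.
(b) ≥7 days' notice — met.
(3): F OR T → true.
Overall = F AND T AND T = false.
Exception (coverage ≥ $150,000) — not satisfied.
Result: main false OR exception false → false.

No — unlawful.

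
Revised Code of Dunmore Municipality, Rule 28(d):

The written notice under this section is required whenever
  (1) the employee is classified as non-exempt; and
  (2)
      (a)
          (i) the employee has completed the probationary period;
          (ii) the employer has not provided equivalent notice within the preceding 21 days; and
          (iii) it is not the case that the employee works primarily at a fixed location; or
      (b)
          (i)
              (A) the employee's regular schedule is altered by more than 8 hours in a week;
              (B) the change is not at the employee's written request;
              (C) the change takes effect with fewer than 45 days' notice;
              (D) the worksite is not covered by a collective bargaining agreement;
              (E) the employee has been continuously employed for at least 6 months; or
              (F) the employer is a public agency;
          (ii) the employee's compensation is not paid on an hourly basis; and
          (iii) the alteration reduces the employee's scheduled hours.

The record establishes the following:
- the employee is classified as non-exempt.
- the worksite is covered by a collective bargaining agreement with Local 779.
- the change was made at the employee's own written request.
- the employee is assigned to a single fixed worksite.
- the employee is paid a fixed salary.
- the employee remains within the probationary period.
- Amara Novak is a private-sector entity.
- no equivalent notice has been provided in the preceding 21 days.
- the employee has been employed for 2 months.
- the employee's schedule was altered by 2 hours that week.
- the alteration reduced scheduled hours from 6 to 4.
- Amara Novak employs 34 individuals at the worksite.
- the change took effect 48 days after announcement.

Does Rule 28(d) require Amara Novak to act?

(1) non-exempt — satisfied.
(i) past probation — fails.
(ii) no recent notice — satisfied.
(iii) not (fixed location) — not satisfied.
So (a) is not satisfied (F AND T AND F).
(A) schedule shift > 8h — fails.
(B) not employee-requested — not satisfied.
(C) < 45 days' notice — not satisfied.
(D) no CBA — not satisfied.
(E) tenure ≥ 6 mo. — not satisfied.
(F) public agency — not met.
(i) = F OR F OR F OR F OR F OR F = false.
(ii) not (hourly-paid) — holds.
(iii) hours reduced — satisfied.
(b): F AND T AND T → false.
(2) = F OR F = false.
Overall: T AND F → false.

No — not required.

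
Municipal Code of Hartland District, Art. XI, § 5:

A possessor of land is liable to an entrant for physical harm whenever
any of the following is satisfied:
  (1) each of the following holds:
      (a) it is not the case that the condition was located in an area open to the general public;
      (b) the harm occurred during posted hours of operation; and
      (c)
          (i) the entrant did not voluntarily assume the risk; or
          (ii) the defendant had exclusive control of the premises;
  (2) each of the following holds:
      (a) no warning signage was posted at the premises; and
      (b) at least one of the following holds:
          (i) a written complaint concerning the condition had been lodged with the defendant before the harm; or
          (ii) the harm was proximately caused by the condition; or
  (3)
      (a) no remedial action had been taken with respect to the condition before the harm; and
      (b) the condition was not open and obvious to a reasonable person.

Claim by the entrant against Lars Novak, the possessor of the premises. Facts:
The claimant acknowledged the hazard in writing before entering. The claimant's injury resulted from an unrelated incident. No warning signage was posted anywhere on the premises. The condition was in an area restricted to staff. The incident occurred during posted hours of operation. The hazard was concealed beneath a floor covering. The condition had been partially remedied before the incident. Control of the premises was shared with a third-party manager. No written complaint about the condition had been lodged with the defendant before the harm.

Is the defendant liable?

No — not liable.

(a) not (public area) — satisfied.
(b) during posted hours — holds.
(i) no assumed risk — fails.
(ii) exclusive control — not met.
(c): F OR F → false.
So (1) is not satisfied (T AND T AND F).
(a) no signage posted — met.
(i) complaint lodged — not satisfied.
(ii) proximate cause — not satisfied.
(b): F OR F → false.
So (2) is not satisfied (T AND F).
(a) no remedial action — not met.
(b) not open/obvious — satisfied.
(3) = F AND T = false.
Overall: F OR F OR F → false.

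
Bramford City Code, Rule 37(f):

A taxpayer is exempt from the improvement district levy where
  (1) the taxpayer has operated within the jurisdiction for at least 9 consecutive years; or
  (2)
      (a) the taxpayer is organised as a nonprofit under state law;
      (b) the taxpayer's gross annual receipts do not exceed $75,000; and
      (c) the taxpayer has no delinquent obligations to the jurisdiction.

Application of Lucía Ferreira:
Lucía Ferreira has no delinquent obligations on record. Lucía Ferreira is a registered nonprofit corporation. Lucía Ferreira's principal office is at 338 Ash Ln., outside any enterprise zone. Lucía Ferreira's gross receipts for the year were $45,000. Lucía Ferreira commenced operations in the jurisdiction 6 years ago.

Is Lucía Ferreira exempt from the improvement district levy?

(1) ≥ 9 yrs in jurisdiction — not met.
(a) nonprofit — holds.
(b) receipts ≤ $75,000 — holds.
(c) no delinquency — satisfied.
So (2) is satisfied (T AND T AND T).
Overall: F OR T → true.

Yes — exempt.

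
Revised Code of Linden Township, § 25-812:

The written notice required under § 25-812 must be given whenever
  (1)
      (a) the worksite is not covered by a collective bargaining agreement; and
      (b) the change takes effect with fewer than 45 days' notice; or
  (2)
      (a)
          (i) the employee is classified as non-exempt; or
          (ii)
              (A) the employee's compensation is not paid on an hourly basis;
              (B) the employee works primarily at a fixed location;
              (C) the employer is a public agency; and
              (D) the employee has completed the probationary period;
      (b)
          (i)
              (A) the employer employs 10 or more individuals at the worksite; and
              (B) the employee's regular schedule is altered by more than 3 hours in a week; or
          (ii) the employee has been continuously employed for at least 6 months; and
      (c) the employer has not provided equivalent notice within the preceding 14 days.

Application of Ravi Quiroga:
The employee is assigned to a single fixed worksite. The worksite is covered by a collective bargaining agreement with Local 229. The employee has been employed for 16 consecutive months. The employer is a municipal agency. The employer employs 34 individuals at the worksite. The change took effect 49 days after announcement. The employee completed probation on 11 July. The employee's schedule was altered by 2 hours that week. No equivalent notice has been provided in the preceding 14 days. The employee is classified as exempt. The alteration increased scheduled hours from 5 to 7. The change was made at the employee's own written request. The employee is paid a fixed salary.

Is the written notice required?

(a) no CBA — fails.
(b) < 45 days' notice — fails.
So (1) is not satisfied (F AND F).
(i) non-exempt — not satisfied.
(A) not (hourly-paid) — met.
(B) fixed location — satisfied.
(C) public agency — satisfied.
(D) past probation — met.
(ii): T AND T AND T AND T → true.
So (a) is satisfied (F OR T).
(A) ≥ 10 at site — holds.
(B) schedule shift > 3h — fails.
(i) = T AND F = false.
(ii) tenure ≥ 6 mo. — satisfied.
So (b) is satisfied (F OR T).
(c) no recent notice — holds.
(2): T AND T AND T → true.
So Overall is satisfied (F OR T).

Yes — required.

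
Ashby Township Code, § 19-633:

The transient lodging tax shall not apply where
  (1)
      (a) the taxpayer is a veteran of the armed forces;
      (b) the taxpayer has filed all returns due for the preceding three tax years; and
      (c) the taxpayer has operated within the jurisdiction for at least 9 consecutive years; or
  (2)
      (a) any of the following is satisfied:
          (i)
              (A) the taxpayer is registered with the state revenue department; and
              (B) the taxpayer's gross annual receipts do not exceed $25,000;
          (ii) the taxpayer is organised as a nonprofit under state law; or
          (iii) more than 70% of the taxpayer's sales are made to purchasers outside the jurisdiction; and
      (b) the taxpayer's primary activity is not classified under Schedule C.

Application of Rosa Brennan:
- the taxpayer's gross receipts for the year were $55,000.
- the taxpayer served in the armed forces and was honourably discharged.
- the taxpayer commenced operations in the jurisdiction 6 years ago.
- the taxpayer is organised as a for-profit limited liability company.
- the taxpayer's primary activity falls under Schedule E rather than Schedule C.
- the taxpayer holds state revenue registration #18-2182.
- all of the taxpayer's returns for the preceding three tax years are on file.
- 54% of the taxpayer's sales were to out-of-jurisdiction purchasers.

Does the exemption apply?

No — not exempt.

(a) veteran — satisfied.
(b) returns current — satisfied.
(c) ≥ 9 yrs in jurisdiction — not satisfied.
(1) = T AND T AND F = false.
(A) state-registered — satisfied.
(B) receipts ≤ $25,000 — not met.
(i): T AND F → false.
(ii) nonprofit — not met.
(iii) >70% out-of-jur. sales — not satisfied.
So (a) is not satisfied (F OR F OR F).
(b) not (Schedule C activity) — satisfied.
(2) = F AND T = false.
Overall: F OR F → false.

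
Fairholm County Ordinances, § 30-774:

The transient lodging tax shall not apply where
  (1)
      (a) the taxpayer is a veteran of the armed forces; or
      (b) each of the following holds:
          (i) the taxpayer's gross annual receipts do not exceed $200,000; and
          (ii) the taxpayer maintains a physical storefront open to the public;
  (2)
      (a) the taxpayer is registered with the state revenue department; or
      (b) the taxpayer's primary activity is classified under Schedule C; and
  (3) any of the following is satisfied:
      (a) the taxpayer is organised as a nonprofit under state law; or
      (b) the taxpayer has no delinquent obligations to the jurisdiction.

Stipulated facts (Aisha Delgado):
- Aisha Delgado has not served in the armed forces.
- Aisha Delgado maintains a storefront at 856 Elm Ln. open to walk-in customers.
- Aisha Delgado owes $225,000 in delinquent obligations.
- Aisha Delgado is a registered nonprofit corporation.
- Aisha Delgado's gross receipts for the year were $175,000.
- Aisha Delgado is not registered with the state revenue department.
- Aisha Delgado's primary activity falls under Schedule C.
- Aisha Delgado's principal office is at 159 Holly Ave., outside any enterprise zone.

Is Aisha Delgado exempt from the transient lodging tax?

(a) veteran — not met.
(i) receipts ≤ $200,000 — holds.
(ii) has storefront — satisfied.
(b): T AND T → true.
So (1) is satisfied (F OR T).
(a) state-registered — not met.
(b) Schedule C activity — satisfied.
So (2) is satisfied (F OR T).
(a) nonprofit — satisfied.
(b) no delinquency — fails.
(3): T OR F → true.
So Overall is satisfied (T AND T AND T).

Yes — exempt.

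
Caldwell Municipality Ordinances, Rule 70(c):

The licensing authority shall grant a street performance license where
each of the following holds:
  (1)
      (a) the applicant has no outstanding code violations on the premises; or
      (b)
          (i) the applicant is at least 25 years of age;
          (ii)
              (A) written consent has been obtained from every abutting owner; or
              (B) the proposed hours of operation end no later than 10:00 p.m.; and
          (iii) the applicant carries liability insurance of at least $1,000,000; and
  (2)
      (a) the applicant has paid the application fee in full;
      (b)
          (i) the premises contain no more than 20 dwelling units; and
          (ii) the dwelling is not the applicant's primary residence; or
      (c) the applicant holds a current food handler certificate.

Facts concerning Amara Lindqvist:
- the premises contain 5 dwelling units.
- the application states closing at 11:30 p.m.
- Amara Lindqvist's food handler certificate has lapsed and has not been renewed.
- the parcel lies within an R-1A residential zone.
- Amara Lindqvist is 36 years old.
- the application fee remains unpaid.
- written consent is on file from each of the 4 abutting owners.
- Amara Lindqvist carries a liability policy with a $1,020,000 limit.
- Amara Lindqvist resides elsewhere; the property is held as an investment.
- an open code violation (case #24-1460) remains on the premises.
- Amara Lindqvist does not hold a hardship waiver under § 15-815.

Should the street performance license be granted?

Yes — granted.

(a) no code violations — fails.
(i) age ≥ 25 — holds.
(A) all abutters consent — holds.
(B) closes by 10 p.m. — not satisfied.
(ii): T OR F → true.
(iii) insurance ≥ $1,000,000 — met.
(b): T AND T AND T → true.
(1) = F OR T = true.
(a) fee paid — not satisfied.
(i) ≤ 20 units — met.
(ii) not (primary residence) — met.
(b) = T AND T = true.
(c) food handler cert. — not met.
(2): F OR T OR F → true.
So Overall is satisfied (T AND T).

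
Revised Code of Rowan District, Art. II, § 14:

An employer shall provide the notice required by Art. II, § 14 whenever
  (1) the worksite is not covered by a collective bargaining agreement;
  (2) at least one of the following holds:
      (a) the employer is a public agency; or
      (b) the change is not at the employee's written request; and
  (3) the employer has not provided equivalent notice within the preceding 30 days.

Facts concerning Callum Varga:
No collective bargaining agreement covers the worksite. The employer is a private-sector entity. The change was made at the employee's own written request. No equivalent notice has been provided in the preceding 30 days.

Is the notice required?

No — not required.

(1) no CBA — met.
(a) public agency — fails.
(b) not employee-requested — fails.
So (2) is not satisfied (F OR F).
(3) no recent notice — satisfied.
Overall = T AND F AND T = false.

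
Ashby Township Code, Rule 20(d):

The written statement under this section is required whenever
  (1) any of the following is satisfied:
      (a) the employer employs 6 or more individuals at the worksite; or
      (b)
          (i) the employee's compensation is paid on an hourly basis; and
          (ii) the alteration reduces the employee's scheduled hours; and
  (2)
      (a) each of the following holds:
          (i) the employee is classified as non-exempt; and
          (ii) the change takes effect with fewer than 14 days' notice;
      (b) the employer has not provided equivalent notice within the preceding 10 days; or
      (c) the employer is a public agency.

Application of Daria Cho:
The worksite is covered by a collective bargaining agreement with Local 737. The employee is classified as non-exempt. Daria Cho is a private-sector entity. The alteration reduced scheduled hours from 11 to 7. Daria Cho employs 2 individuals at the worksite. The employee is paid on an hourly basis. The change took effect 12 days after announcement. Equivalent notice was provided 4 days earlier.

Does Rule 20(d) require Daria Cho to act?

Yes — required.

(a) ≥ 6 at site — not satisfied.
(i) hourly-paid — met.
(ii) hours reduced — holds.
So (b) is satisfied (T AND T).
(1) = F OR T = true.
(i) non-exempt — holds.
(ii) < 14 days' notice — holds.
(a) = T AND T = true.
(b) no recent notice — fails.
(c) public agency — fails.
(2) = T OR F OR F = true.
Overall = T AND T = true.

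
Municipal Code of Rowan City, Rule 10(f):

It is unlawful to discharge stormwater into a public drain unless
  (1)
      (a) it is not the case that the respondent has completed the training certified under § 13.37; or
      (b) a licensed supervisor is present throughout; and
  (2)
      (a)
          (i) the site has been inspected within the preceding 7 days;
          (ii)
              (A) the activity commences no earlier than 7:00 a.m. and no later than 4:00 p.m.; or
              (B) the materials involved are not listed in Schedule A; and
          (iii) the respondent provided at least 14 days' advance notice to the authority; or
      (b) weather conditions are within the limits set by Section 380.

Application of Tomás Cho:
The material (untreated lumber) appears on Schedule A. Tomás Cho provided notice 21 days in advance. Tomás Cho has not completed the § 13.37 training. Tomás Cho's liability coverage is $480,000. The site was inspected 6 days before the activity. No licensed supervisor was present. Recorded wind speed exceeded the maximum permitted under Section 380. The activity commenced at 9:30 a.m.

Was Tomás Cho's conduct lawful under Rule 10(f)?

(a) not (training certified) — holds.
(b) supervisor present — not satisfied.
(1): T OR F → true.
(i) site inspected — met.
(A) start within hours — met.
(B) not (Schedule A material) — fails.
(ii) = T OR F = true.
(iii) ≥14 days' notice — satisfied.
(a): T AND T AND T → true.
(b) weather ok — not met.
(2): T OR F → true.
So Overall is satisfied (T AND T).

Yes — lawful.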